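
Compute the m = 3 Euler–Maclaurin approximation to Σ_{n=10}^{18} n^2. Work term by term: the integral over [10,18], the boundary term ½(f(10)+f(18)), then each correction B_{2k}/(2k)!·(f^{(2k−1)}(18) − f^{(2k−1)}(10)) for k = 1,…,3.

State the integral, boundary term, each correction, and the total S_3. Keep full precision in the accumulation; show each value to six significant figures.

S_3 ≈ 1824.00

∫_10^18 x^2 dx evaluates to 1610.67.
Endpoint term: (f(10) + f(18))/2 = (100.000 + 324.000)/2 = 212.000.
Running total after boundary: 1822.67.
Order-1 term: 1/12 · (36.0000 − 20.0000) = 1.33333.
Partial sum through k=1: 1824.00.
Order-2 term: −1/720 · (0.00000 − 0.00000) = 0.00000.
Partial sum through k=2: 1824.00.
Order-3 term: 1/30240 · (0.00000 − 0.00000) = 0.00000.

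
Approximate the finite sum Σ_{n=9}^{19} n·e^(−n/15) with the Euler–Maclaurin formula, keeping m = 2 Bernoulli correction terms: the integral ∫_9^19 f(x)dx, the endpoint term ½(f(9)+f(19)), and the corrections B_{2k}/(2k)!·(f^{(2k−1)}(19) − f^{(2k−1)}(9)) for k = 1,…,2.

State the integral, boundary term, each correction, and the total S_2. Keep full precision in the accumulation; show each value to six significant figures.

S_2 ≈ 58.9918

Integral: ∫_9^19 x·e^(−x/15) dx = 53.8699.
Boundary: ½(f(9) + f(19)) = ½(4.93930 + 5.35362) = 5.14646.
Running total after boundary: 59.0163.
Correction k=1: B_{2}/2! · (f^{(1)}(19) − f^{(1)}(9)) = 1/12 · (-0.0751385 − 0.219525) = -0.0245553.
Partial sum through k=1: 58.9918.
Correction k=2: B_{4}/4! · (f^{(3)}(19) − f^{(3)}(9)) = −1/720 · (0.00217067 − 0.00585399) = 5.11573e-06.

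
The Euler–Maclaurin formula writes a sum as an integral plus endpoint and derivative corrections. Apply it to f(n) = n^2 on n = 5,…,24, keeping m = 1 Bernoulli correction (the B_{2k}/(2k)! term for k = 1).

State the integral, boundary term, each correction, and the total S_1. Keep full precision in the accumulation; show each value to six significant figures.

S_1 ≈ 4870.00

The integral term ∫_5^24 x^2 dx = 4566.33.
Endpoint term: (f(5) + f(24))/2 = (25.0000 + 576.000)/2 = 300.500.
Running total after boundary: 4866.83.
k=1: B_{2}/(2)! × [f^{(1)}(24) − f^{(1)}(5)] = 1/12 × (48.0000 − 10.0000) = 3.16667.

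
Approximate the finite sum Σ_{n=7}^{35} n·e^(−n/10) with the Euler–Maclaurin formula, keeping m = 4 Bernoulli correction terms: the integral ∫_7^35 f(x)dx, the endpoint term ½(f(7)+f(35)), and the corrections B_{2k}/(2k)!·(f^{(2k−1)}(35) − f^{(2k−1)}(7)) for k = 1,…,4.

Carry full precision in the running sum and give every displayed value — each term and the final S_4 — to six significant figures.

S_4 ≈ 73.0785

The integral term ∫_7^35 x·e^(−x/10) dx = 70.8307.
Boundary: ½(f(7) + f(35)) = ½(3.47610 + 1.05691) = 2.26650.
Running total after boundary: 73.0972.
k=1: B_{2}/(2)! × [f^{(1)}(35) − f^{(1)}(7)] = 1/12 × (-0.0754935 − 0.148976) = -0.0187058.
After k=1: 73.0785.
k=2: B_{4}/(4)! × [f^{(3)}(35) − f^{(3)}(7)] = −1/720 × (-0.000150987 − 0.0114215) = 1.60728e-05.
After k=2: 73.0785.
k=3: B_{6}/(6)! × [f^{(5)}(35) − f^{(5)}(7)] = 1/30240 × (4.52961e-06 − 0.000213532) = -6.91144e-09.
After k=3: 73.0785.
k=4: B_{8}/(8)! × [f^{(7)}(35) − f^{(7)}(7)] = −1/1209600 × (1.05691e-07 − 3.12849e-06) = 2.49901e-12.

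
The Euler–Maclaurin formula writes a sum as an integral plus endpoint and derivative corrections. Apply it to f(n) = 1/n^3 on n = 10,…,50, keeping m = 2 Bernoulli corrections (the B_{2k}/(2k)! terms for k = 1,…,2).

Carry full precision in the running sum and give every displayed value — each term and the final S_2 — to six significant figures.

S_2 ≈ 0.00532888

∫_10^50 1/x^3 dx evaluates to 0.00480000.
Boundary: ½(f(10) + f(50)) = ½(0.00100000 + 8.00000e-06) = 0.000504000.
So far: 0.00530400.
Correction k=1: B_{2}/2! · (f^{(1)}(50) − f^{(1)}(10)) = 1/12 · (-4.80000e-07 − (-0.000300000)) = 2.49600e-05.
After k=1: 0.00532896.
Correction k=2: B_{4}/4! · (f^{(3)}(50) − f^{(3)}(10)) = −1/720 · (-3.84000e-09 − (-6.00000e-05)) = -8.33280e-08.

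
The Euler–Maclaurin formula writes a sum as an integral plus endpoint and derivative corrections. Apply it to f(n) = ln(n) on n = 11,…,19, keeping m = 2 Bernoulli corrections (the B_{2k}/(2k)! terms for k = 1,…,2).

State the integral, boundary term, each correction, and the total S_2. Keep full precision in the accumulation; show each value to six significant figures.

Integral: ∫_11^19 ln(x) dx = 21.5675.
½[f(11) + f(19)] = ½[2.39790 + 2.94444] = 2.67117.
Integral + boundary = 24.2387.
Correction k=1: B_{2}/2! · (f^{(1)}(19) − f^{(1)}(11)) = 1/12 · (0.0526316 − 0.0909091) = -0.00318979.
Running total after k=1: 24.2355.
Correction k=2: B_{4}/4! · (f^{(3)}(19) − f^{(3)}(11)) = −1/720 · (0.000291588 − 0.00150263) = 1.68200e-06.

S_2 ≈ 24.2355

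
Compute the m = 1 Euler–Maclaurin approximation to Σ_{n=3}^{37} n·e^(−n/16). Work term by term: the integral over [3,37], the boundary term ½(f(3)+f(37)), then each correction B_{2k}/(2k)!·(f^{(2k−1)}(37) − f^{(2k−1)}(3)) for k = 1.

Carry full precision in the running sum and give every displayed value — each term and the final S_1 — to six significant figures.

The integral term ∫_3^37 x·e^(−x/16) dx = 168.061.
Endpoint term: (f(3) + f(37))/2 = (2.48709 + 3.66350)/2 = 3.07529.
Running total after boundary: 171.137.
Correction k=1: B_{2}/2! · (f^{(1)}(37) − f^{(1)}(3)) = 1/12 · (-0.129955 − 0.673586) = -0.0669618.

S_1 ≈ 171.070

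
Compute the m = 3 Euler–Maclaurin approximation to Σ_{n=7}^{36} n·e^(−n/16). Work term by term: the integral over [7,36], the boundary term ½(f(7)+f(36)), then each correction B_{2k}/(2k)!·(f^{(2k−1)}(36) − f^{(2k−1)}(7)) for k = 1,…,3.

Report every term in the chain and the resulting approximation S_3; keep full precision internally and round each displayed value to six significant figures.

The integral term ∫_7^36 x·e^(−x/16) dx = 149.907.
Boundary: ½(f(7) + f(36)) = ½(4.51954 + 3.79437) = 4.15696.
Integral + boundary = 154.063.
k=1: B_{2}/(2)! × [f^{(1)}(36) − f^{(1)}(7)] = 1/12 × (-0.131749 − 0.363177) = -0.0412439.
Partial sum through k=1: 154.022.
k=2: B_{4}/(4)! × [f^{(3)}(36) − f^{(3)}(7)] = −1/720 × (0.000308787 − 0.00646279) = 8.54723e-06.
Partial sum through k=2: 154.022.
k=3: B_{6}/(6)! × [f^{(5)}(36) − f^{(5)}(7)] = 1/30240 × (4.42273e-06 − 4.49489e-05) = -1.34015e-09.

S_3 ≈ 154.022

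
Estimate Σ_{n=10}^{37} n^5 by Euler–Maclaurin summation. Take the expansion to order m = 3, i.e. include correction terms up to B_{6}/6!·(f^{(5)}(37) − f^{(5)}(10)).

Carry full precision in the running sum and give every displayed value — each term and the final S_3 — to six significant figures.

S_3 ≈ 4.62953e+08

Integral: ∫_10^37 x^5 dx = 4.27454e+08.
½[f(10) + f(37)] = ½[100000 + 6.93440e+07] = 3.47220e+07.
Running total after boundary: 4.62176e+08.
Correction k=1: B_{2}/2! · (f^{(1)}(37) − f^{(1)}(10)) = 1/12 · (9.37080e+06 − 50000.0) = 776734.
Partial sum through k=1: 4.62953e+08.
Correction k=2: B_{4}/4! · (f^{(3)}(37) − f^{(3)}(10)) = −1/720 · (82140.0 − 6000.00) = -105.750.
Partial sum through k=2: 4.62953e+08.
Correction k=3: B_{6}/6! · (f^{(5)}(37) − f^{(5)}(10)) = 1/30240 · (120.000 − 120.000) = 0.00000.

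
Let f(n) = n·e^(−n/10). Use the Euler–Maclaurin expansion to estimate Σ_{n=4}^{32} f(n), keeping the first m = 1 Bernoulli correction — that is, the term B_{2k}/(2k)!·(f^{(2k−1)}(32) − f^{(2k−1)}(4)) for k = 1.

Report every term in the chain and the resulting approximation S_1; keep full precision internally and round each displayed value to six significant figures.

S_1 ≈ 78.6765

Integral: ∫_4^32 x·e^(−x/10) dx = 76.7247.
Endpoint term: (f(4) + f(32))/2 = (2.68128 + 1.30439)/2 = 1.99284.
Running total after boundary: 78.7175.
k=1: B_{2}/(2)! × [f^{(1)}(32) − f^{(1)}(4)] = 1/12 × (-0.0896768 − 0.402192) = -0.0409891.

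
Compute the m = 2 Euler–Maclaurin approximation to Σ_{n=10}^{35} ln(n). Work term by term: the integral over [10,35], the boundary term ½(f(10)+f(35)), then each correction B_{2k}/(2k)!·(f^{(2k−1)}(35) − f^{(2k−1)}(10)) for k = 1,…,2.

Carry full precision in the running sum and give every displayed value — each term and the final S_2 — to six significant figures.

S_2 ≈ 79.3343

The integral term ∫_10^35 ln(x) dx = 76.4113.
½[f(10) + f(35)] = ½[2.30259 + 3.55535] = 2.92897.
Integral + boundary = 79.3403.
k=1: B_{2}/(2)! × [f^{(1)}(35) − f^{(1)}(10)] = 1/12 × (0.0285714 − 0.100000) = -0.00595238.
Running total after k=1: 79.3343.
k=2: B_{4}/(4)! × [f^{(3)}(35) − f^{(3)}(10)] = −1/720 × (4.66472e-05 − 0.00200000) = 2.71299e-06.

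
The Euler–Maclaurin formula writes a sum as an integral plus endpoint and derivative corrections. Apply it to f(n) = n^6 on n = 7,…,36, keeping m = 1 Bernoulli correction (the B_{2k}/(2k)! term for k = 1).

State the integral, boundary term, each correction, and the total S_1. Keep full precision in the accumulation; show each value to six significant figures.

∫_7^36 x^6 dx evaluates to 1.11948e+10.
Boundary: ½(f(7) + f(36)) = ½(117649 + 2.17678e+09) = 1.08845e+09.
Running total after boundary: 1.22832e+10.
Order-1 term: 1/12 · (3.62797e+08 − 100842) = 3.02247e+07.

S_1 ≈ 1.23134e+10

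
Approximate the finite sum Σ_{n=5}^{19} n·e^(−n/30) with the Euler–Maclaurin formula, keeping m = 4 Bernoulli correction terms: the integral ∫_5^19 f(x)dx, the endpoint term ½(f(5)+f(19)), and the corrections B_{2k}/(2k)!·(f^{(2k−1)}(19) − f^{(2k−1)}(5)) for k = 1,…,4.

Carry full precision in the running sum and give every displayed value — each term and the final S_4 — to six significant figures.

S_4 ≈ 115.618

Integral: ∫_5^19 x·e^(−x/30) dx = 108.501.
Boundary: ½(f(5) + f(19)) = ½(4.23241 + 10.0856) = 7.15899.
Running total after boundary: 115.660.
k=1: B_{2}/(2)! × [f^{(1)}(19) − f^{(1)}(5)] = 1/12 × (0.194634 − 0.705401) = -0.0425640.
After k=1: 115.618.
k=2: B_{4}/(4)! × [f^{(3)}(19) − f^{(3)}(5)] = −1/720 × (0.00139586 − 0.00266485) = 1.76249e-06.
After k=2: 115.618.
k=3: B_{6}/(6)! × [f^{(5)}(19) − f^{(5)}(5)] = 1/30240 × (2.86162e-06 − 5.05102e-06) = -7.24009e-11.
After k=3: 115.618.
k=4: B_{8}/(8)! × [f^{(7)}(19) − f^{(7)}(5)] = −1/1209600 × (4.63587e-09 − 7.93456e-09) = 2.72709e-15.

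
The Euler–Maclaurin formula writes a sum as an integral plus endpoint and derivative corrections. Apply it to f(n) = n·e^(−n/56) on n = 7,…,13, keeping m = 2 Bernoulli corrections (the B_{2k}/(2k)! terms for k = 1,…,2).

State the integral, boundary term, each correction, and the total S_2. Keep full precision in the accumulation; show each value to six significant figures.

S_2 ≈ 58.1715

The integral term ∫_7^13 x·e^(−x/56) dx = 49.9429.
Endpoint term: (f(7) + f(13))/2 = (6.17748 + 10.3068)/2 = 8.24215.
Integral + boundary = 58.1851.
Correction k=1: B_{2}/2! · (f^{(1)}(13) − f^{(1)}(7)) = 1/12 · (0.608782 − 0.772185) = -0.0136169.
After k=1: 58.1715.
Correction k=2: B_{4}/4! · (f^{(3)}(13) − f^{(3)}(7)) = −1/720 · (0.000699760 − 0.000809049) = 1.51790e-07.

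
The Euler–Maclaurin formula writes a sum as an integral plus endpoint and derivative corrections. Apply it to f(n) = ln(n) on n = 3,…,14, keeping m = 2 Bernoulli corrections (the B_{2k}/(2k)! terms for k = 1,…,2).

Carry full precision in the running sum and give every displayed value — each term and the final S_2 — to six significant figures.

S_2 ≈ 24.4981

∫_3^14 ln(x) dx evaluates to 22.6510.
Endpoint term: (f(3) + f(14))/2 = (1.09861 + 2.63906)/2 = 1.86883.
Running total after boundary: 24.5198.
Order-1 term: 1/12 · (0.0714286 − 0.333333) = -0.0218254.
After k=1: 24.4980.
Order-2 term: −1/720 · (0.000728863 − 0.0740741) = 0.000101868.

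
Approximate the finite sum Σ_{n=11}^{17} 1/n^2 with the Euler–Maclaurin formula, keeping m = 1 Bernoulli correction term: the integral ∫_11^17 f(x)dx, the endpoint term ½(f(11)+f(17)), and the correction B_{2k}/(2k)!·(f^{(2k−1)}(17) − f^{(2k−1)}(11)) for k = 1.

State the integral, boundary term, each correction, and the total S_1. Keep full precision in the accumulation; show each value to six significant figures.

S_1 ≈ 0.0380392

The integral term ∫_11^17 1/x^2 dx = 0.0320856.
½[f(11) + f(17)] = ½[0.00826446 + 0.00346021] = 0.00586234.
Integral + boundary = 0.0379479.
Correction k=1: B_{2}/2! · (f^{(1)}(17) − f^{(1)}(11)) = 1/12 · (-0.000407083 − (-0.00150263)) = 9.12955e-05.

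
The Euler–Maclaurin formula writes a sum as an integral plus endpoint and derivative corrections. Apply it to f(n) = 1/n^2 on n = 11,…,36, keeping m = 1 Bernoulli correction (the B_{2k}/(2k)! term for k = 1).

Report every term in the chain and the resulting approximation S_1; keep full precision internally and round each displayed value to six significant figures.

The integral term ∫_11^36 1/x^2 dx = 0.0631313.
Boundary: ½(f(11) + f(36)) = ½(0.00826446 + 0.000771605) = 0.00451803.
Integral + boundary = 0.0676493.
Order-1 term: 1/12 · (-4.28669e-05 − (-0.00150263)) = 0.000121647.

S_1 ≈ 0.0677710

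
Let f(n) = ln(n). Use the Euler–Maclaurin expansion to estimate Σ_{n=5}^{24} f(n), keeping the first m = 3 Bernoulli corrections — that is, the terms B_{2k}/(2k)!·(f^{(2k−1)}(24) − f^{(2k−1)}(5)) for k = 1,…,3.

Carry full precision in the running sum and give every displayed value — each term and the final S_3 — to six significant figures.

S_3 ≈ 51.6067

Integral: ∫_5^24 ln(x) dx = 49.2261.
Boundary: ½(f(5) + f(24)) = ½(1.60944 + 3.17805) = 2.39375.
So far: 51.6198.
Order-1 term: 1/12 · (0.0416667 − 0.200000) = -0.0131944.
After k=1: 51.6067.
Order-2 term: −1/720 · (0.000144676 − 0.0160000) = 2.20213e-05.
After k=2: 51.6067.
Order-3 term: 1/30240 · (3.01408e-06 − 0.00768000) = -2.53869e-07.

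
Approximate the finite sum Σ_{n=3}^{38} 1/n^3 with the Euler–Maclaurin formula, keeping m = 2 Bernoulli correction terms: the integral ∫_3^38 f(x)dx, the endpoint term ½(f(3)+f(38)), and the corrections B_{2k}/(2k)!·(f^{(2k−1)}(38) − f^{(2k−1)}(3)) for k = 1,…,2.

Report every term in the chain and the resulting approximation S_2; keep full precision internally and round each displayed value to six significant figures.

S_2 ≈ 0.0767089

The integral term ∫_3^38 1/x^3 dx = 0.0552093.
Boundary: ½(f(3) + f(38)) = ½(0.0370370 + 1.82242e-05) = 0.0185276.
So far: 0.0737369.
Order-1 term: 1/12 · (-1.43876e-06 − (-0.0370370)) = 0.00308630.
After k=1: 0.0768232.
Order-2 term: −1/720 · (-1.99274e-08 − (-0.0823045)) = -0.000114312.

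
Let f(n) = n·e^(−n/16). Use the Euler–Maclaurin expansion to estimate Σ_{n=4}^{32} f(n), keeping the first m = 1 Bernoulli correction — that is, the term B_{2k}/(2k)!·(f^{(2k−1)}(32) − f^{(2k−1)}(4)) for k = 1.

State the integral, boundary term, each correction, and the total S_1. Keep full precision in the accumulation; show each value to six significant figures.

S_1 ≈ 148.942

The integral term ∫_4^32 x·e^(−x/16) dx = 145.279.
½[f(4) + f(32)] = ½[3.11520 + 4.33073] = 3.72297.
Running total after boundary: 149.002.
Order-1 term: 1/12 · (-0.135335 − 0.584101) = -0.0599530.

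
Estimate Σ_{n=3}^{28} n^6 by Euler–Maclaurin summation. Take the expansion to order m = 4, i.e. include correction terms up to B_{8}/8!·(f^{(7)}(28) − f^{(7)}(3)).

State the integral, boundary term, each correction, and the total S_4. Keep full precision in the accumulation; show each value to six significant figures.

S_4 ≈ 2.17711e+09

∫_3^28 x^6 dx evaluates to 1.92756e+09.
Endpoint term: (f(3) + f(28))/2 = (729.000 + 4.81890e+08)/2 = 2.40946e+08.
Integral + boundary = 2.16851e+09.
Order-1 term: 1/12 · (1.03262e+08 − 1458.00) = 8.60506e+06.
After k=1: 2.17711e+09.
Order-2 term: −1/720 · (2.63424e+06 − 3240.00) = -3654.17.
After k=2: 2.17711e+09.
Order-3 term: 1/30240 · (20160.0 − 2160.00) = 0.595238.
After k=3: 2.17711e+09.
Order-4 term: −1/1209600 · (0.00000 − 0.00000) = 0.00000.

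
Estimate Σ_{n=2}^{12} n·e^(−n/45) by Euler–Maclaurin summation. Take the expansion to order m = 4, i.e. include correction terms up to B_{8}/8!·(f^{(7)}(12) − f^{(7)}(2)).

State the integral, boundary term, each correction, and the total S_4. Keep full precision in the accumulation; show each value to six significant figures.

Integral: ∫_2^12 x·e^(−x/45) dx = 58.4521.
Endpoint term: (f(2) + f(12))/2 = (1.91306 + 9.19114)/2 = 5.55210.
So far: 64.0042.
Correction k=1: B_{2}/2! · (f^{(1)}(12) − f^{(1)}(2)) = 1/12 · (0.561681 − 0.914016) = -0.0293613.
Running total after k=1: 63.9748.
Correction k=2: B_{4}/4! · (f^{(3)}(12) − f^{(3)}(2)) = −1/720 · (0.00103385 − 0.00139609) = 5.03111e-07.
Running total after k=2: 63.9748.
Correction k=3: B_{6}/6! · (f^{(5)}(12) − f^{(5)}(2)) = 1/30240 · (8.84108e-07 − 1.15595e-06) = -8.98961e-12.
Running total after k=3: 63.9748.
Correction k=4: B_{8}/8! · (f^{(7)}(12) − f^{(7)}(2)) = −1/1209600 · (6.21074e-10 − 8.01226e-10) = 1.48935e-16.

S_4 ≈ 63.9748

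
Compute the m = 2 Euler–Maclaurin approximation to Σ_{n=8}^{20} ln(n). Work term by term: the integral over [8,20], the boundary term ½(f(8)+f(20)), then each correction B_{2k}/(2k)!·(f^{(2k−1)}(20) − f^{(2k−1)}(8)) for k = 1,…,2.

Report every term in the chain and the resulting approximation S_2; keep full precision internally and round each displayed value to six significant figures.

S_2 ≈ 33.8105

The integral term ∫_8^20 ln(x) dx = 31.2791.
Endpoint term: (f(8) + f(20))/2 = (2.07944 + 2.99573)/2 = 2.53759.
So far: 33.8167.
Correction k=1: B_{2}/2! · (f^{(1)}(20) − f^{(1)}(8)) = 1/12 · (0.0500000 − 0.125000) = -0.00625000.
After k=1: 33.8105.
Correction k=2: B_{4}/4! · (f^{(3)}(20) − f^{(3)}(8)) = −1/720 · (0.000250000 − 0.00390625) = 5.07812e-06.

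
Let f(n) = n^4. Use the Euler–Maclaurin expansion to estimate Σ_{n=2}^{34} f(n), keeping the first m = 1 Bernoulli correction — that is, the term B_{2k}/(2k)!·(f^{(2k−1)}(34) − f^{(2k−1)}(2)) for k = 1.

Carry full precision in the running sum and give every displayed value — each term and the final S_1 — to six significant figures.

S_1 ≈ 9.76835e+06

Integral: ∫_2^34 x^4 dx = 9.08708e+06.
Endpoint term: (f(2) + f(34))/2 = (16.0000 + 1.33634e+06)/2 = 668176.
So far: 9.75525e+06.
Correction k=1: B_{2}/2! · (f^{(1)}(34) − f^{(1)}(2)) = 1/12 · (157216 − 32.0000) = 13098.7.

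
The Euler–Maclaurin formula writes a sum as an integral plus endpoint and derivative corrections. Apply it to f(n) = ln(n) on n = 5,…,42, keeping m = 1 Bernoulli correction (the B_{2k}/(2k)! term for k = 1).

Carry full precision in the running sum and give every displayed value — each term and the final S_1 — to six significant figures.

The integral term ∫_5^42 ln(x) dx = 111.935.
Boundary: ½(f(5) + f(42)) = ½(1.60944 + 3.73767) = 2.67355.
Running total after boundary: 114.608.
Order-1 term: 1/12 · (0.0238095 − 0.200000) = -0.0146825.

S_1 ≈ 114.594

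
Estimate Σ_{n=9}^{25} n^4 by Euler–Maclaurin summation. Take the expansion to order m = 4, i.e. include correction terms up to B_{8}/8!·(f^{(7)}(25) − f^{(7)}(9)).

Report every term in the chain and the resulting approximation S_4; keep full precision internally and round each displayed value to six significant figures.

S_4 ≈ 2.14487e+06

The integral term ∫_9^25 x^4 dx = 1.94132e+06.
½[f(9) + f(25)] = ½[6561.00 + 390625] = 198593.
Running total after boundary: 2.13991e+06.
Order-1 term: 1/12 · (62500.0 − 2916.00) = 4965.33.
After k=1: 2.14487e+06.
Order-2 term: −1/720 · (600.000 − 216.000) = -0.533333.
After k=2: 2.14487e+06.
Order-3 term: 1/30240 · (0.00000 − 0.00000) = 0.00000.
After k=3: 2.14487e+06.
Order-4 term: −1/1209600 · (0.00000 − 0.00000) = 0.00000.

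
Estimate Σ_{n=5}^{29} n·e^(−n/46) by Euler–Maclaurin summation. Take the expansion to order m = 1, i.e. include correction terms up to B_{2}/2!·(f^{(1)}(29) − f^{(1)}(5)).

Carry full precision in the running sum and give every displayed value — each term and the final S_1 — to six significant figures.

S_1 ≈ 277.638

The integral term ∫_5^29 x·e^(−x/46) dx = 267.727.
Boundary: ½(f(5) + f(29)) = ½(4.48502 + 15.4384) = 9.96173.
Integral + boundary = 277.689.
Order-1 term: 1/12 · (0.196742 − 0.799503) = -0.0502301.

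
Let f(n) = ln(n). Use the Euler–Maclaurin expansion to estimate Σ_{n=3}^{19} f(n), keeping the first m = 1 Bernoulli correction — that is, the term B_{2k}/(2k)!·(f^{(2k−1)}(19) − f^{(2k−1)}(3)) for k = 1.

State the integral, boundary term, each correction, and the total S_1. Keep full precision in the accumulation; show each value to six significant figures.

S_1 ≈ 38.6466

The integral term ∫_3^19 ln(x) dx = 36.6485.
½[f(3) + f(19)] = ½[1.09861 + 2.94444] = 2.02153.
So far: 38.6700.
Order-1 term: 1/12 · (0.0526316 − 0.333333) = -0.0233918.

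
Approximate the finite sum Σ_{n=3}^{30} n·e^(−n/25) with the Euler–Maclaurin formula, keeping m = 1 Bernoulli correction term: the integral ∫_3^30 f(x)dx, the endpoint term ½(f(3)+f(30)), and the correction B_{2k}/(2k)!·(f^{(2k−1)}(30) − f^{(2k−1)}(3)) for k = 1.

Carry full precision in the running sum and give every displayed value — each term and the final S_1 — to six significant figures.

The integral term ∫_3^30 x·e^(−x/25) dx = 206.702.
½[f(3) + f(30)] = ½[2.66076 + 9.03583] = 5.84829.
Running total after boundary: 212.551.
Correction k=1: B_{2}/2! · (f^{(1)}(30) − f^{(1)}(3)) = 1/12 · (-0.0602388 − 0.780490) = -0.0700607.

S_1 ≈ 212.480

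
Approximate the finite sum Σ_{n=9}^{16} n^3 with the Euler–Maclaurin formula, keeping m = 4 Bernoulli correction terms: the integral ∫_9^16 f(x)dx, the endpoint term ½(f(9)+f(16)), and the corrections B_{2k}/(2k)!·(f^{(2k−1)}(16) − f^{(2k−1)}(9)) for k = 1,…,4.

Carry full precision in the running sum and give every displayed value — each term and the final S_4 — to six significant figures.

Integral: ∫_9^16 x^3 dx = 14743.8.
Endpoint term: (f(9) + f(16))/2 = (729.000 + 4096.00)/2 = 2412.50.
Integral + boundary = 17156.2.
Order-1 term: 1/12 · (768.000 − 243.000) = 43.7500.
Partial sum through k=1: 17200.0.
Order-2 term: −1/720 · (6.00000 − 6.00000) = 0.00000.
Partial sum through k=2: 17200.0.
Order-3 term: 1/30240 · (0.00000 − 0.00000) = 0.00000.
Partial sum through k=3: 17200.0.
Order-4 term: −1/1209600 · (0.00000 − 0.00000) = 0.00000.

S_4 ≈ 17200.0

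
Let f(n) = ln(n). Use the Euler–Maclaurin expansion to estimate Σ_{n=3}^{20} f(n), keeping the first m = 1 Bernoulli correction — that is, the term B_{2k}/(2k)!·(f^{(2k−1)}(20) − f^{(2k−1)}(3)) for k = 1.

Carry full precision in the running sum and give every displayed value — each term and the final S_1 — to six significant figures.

Integral: ∫_3^20 ln(x) dx = 39.6188.
Boundary: ½(f(3) + f(20)) = ½(1.09861 + 2.99573) = 2.04717.
Integral + boundary = 41.6660.
k=1: B_{2}/(2)! × [f^{(1)}(20) − f^{(1)}(3)] = 1/12 × (0.0500000 − 0.333333) = -0.0236111.

S_1 ≈ 41.6424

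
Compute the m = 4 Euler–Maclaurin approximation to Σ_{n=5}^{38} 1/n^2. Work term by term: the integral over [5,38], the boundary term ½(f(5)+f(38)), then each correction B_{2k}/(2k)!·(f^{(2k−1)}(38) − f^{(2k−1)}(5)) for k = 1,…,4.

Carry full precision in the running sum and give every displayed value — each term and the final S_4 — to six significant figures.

∫_5^38 1/x^2 dx evaluates to 0.173684.
Boundary: ½(f(5) + f(38)) = ½(0.0400000 + 0.000692521) = 0.0203463.
Integral + boundary = 0.194030.
k=1: B_{2}/(2)! × [f^{(1)}(38) − f^{(1)}(5)] = 1/12 × (-3.64485e-05 − (-0.0160000)) = 0.00133030.
After k=1: 0.195361.
k=2: B_{4}/(4)! × [f^{(3)}(38) − f^{(3)}(5)] = −1/720 × (-3.02896e-07 − (-0.00768000)) = -1.06662e-05.
After k=2: 0.195350.
k=3: B_{6}/(6)! × [f^{(5)}(38) − f^{(5)}(5)] = 1/30240 × (-6.29285e-09 − (-0.00921600)) = 3.04762e-07.
After k=3: 0.195350.
k=4: B_{8}/(8)! × [f^{(7)}(38) − f^{(7)}(5)] = −1/1209600 × (-2.44044e-10 − (-0.0206438)) = -1.70667e-08.

S_4 ≈ 0.195350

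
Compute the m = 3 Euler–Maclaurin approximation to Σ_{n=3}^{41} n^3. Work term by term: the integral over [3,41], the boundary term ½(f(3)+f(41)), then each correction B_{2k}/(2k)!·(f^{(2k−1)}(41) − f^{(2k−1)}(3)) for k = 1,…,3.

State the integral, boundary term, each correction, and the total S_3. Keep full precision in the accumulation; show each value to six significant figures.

Integral: ∫_3^41 x^3 dx = 706420.
Endpoint term: (f(3) + f(41))/2 = (27.0000 + 68921.0)/2 = 34474.0.
Running total after boundary: 740894.
k=1: B_{2}/(2)! × [f^{(1)}(41) − f^{(1)}(3)] = 1/12 × (5043.00 − 27.0000) = 418.000.
Running total after k=1: 741312.
k=2: B_{4}/(4)! × [f^{(3)}(41) − f^{(3)}(3)] = −1/720 × (6.00000 − 6.00000) = 0.00000.
Running total after k=2: 741312.
k=3: B_{6}/(6)! × [f^{(5)}(41) − f^{(5)}(3)] = 1/30240 × (0.00000 − 0.00000) = 0.00000.

S_3 ≈ 741312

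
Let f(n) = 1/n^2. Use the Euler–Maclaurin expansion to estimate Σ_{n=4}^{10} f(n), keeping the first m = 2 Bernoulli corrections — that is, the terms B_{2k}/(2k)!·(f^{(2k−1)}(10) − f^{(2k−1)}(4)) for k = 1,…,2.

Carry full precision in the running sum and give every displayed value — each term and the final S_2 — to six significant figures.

Integral: ∫_4^10 1/x^2 dx = 0.150000.
Boundary: ½(f(4) + f(10)) = ½(0.0625000 + 0.0100000) = 0.0362500.
Running total after boundary: 0.186250.
k=1: B_{2}/(2)! × [f^{(1)}(10) − f^{(1)}(4)] = 1/12 × (-0.00200000 − (-0.0312500)) = 0.00243750.
After k=1: 0.188688.
k=2: B_{4}/(4)! × [f^{(3)}(10) − f^{(3)}(4)] = −1/720 × (-0.000240000 − (-0.0234375)) = -3.22188e-05.

S_2 ≈ 0.188655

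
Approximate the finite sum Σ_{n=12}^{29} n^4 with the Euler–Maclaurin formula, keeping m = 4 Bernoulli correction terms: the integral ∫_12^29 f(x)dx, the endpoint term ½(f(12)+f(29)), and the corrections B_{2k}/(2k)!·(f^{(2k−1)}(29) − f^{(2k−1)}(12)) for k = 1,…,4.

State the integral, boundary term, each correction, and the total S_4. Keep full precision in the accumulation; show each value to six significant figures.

The integral term ∫_12^29 x^4 dx = 4.05246e+06.
Boundary: ½(f(12) + f(29)) = ½(20736.0 + 707281) = 364008.
Integral + boundary = 4.41647e+06.
k=1: B_{2}/(2)! × [f^{(1)}(29) − f^{(1)}(12)] = 1/12 × (97556.0 − 6912.00) = 7553.67.
After k=1: 4.42403e+06.
k=2: B_{4}/(4)! × [f^{(3)}(29) − f^{(3)}(12)] = −1/720 × (696.000 − 288.000) = -0.566667.
After k=2: 4.42403e+06.
k=3: B_{6}/(6)! × [f^{(5)}(29) − f^{(5)}(12)] = 1/30240 × (0.00000 − 0.00000) = 0.00000.
After k=3: 4.42403e+06.
k=4: B_{8}/(8)! × [f^{(7)}(29) − f^{(7)}(12)] = −1/1209600 × (0.00000 − 0.00000) = 0.00000.

S_4 ≈ 4.42402e+06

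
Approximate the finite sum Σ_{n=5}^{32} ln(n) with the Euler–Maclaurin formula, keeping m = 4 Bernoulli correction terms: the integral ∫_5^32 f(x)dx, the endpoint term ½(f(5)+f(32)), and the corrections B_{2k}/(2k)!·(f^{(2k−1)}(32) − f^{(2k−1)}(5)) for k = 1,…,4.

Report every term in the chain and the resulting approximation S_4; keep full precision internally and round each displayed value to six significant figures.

∫_5^32 ln(x) dx evaluates to 75.8564.
Boundary: ½(f(5) + f(32)) = ½(1.60944 + 3.46574) = 2.53759.
Integral + boundary = 78.3939.
Correction k=1: B_{2}/2! · (f^{(1)}(32) − f^{(1)}(5)) = 1/12 · (0.0312500 − 0.200000) = -0.0140625.
Partial sum through k=1: 78.3799.
Correction k=2: B_{4}/4! · (f^{(3)}(32) − f^{(3)}(5)) = −1/720 · (6.10352e-05 − 0.0160000) = 2.21375e-05.
Partial sum through k=2: 78.3799.
Correction k=3: B_{6}/6! · (f^{(5)}(32) − f^{(5)}(5)) = 1/30240 · (7.15256e-07 − 0.00768000) = -2.53945e-07.
Partial sum through k=3: 78.3799.
Correction k=4: B_{8}/8! · (f^{(7)}(32) − f^{(7)}(5)) = −1/1209600 · (2.09548e-08 − 0.00921600) = 7.61903e-09.

S_4 ≈ 78.3799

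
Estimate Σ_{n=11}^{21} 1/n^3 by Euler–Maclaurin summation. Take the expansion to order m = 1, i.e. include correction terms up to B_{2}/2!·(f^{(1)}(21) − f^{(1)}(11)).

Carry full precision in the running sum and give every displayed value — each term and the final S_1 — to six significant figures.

S_1 ≈ 0.00344388

Integral: ∫_11^21 1/x^3 dx = 0.00299844.
Boundary: ½(f(11) + f(21)) = ½(0.000751315 + 0.000107980) = 0.000429647.
Running total after boundary: 0.00342809.
k=1: B_{2}/(2)! × [f^{(1)}(21) − f^{(1)}(11)] = 1/12 × (-1.54257e-05 − (-0.000204904)) = 1.57899e-05.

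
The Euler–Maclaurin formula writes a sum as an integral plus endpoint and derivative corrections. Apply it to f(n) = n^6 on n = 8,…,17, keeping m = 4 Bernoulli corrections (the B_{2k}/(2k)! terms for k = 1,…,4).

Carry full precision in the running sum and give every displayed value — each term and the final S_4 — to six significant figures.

Integral: ∫_8^17 x^6 dx = 5.83202e+07.
Boundary: ½(f(8) + f(17)) = ½(262144 + 2.41376e+07) = 1.21999e+07.
Integral + boundary = 7.05201e+07.
k=1: B_{2}/(2)! × [f^{(1)}(17) − f^{(1)}(8)] = 1/12 × (8.51914e+06 − 196608) = 693544.
Partial sum through k=1: 7.12136e+07.
k=2: B_{4}/(4)! × [f^{(3)}(17) − f^{(3)}(8)] = −1/720 × (589560 − 61440.0) = -733.500.
Partial sum through k=2: 7.12129e+07.
k=3: B_{6}/(6)! × [f^{(5)}(17) − f^{(5)}(8)] = 1/30240 × (12240.0 − 5760.00) = 0.214286.
Partial sum through k=3: 7.12129e+07.
k=4: B_{8}/(8)! × [f^{(7)}(17) − f^{(7)}(8)] = −1/1209600 × (0.00000 − 0.00000) = 0.00000.

S_4 ≈ 7.12129e+07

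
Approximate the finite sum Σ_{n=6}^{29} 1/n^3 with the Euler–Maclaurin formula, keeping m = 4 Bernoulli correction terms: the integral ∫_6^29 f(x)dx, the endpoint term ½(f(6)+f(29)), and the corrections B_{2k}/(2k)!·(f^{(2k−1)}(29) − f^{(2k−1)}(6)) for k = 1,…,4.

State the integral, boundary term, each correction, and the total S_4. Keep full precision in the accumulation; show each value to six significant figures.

S_4 ≈ 0.0158205

The integral term ∫_6^29 1/x^3 dx = 0.0132944.
Boundary: ½(f(6) + f(29)) = ½(0.00462963 + 4.10021e-05) = 0.00233532.
Integral + boundary = 0.0156297.
Correction k=1: B_{2}/2! · (f^{(1)}(29) − f^{(1)}(6)) = 1/12 · (-4.24160e-06 − (-0.00231481)) = 0.000192548.
After k=1: 0.0158222.
Correction k=2: B_{4}/4! · (f^{(3)}(29) − f^{(3)}(6)) = −1/720 · (-1.00870e-07 − (-0.00128601)) = -1.78598e-06.
After k=2: 0.0158204.
Correction k=3: B_{6}/6! · (f^{(5)}(29) − f^{(5)}(6)) = 1/30240 · (-5.03752e-09 − (-0.00150034)) = 4.96143e-08.
After k=3: 0.0158205.
Correction k=4: B_{8}/8! · (f^{(7)}(29) − f^{(7)}(6)) = −1/1209600 · (-4.31274e-10 − (-0.00300069)) = -2.48073e-09.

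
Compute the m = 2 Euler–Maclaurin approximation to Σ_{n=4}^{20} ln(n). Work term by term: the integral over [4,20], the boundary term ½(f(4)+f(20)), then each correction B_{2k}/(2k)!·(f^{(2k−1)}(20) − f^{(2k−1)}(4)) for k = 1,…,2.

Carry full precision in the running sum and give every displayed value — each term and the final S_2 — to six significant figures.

S_2 ≈ 40.5439

The integral term ∫_4^20 ln(x) dx = 38.3695.
Endpoint term: (f(4) + f(20))/2 = (1.38629 + 2.99573)/2 = 2.19101.
Integral + boundary = 40.5605.
Order-1 term: 1/12 · (0.0500000 − 0.250000) = -0.0166667.
Partial sum through k=1: 40.5438.
Order-2 term: −1/720 · (0.000250000 − 0.0312500) = 4.30556e-05.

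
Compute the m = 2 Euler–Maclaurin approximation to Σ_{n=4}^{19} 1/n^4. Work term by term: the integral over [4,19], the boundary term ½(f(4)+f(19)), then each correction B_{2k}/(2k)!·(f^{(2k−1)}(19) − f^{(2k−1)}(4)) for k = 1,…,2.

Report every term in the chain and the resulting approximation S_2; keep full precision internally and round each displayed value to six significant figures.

Integral: ∫_4^19 1/x^4 dx = 0.00515974.
½[f(4) + f(19)] = ½[0.00390625 + 7.67336e-06] = 0.00195696.
Integral + boundary = 0.00711670.
Correction k=1: B_{2}/2! · (f^{(1)}(19) − f^{(1)}(4)) = 1/12 · (-1.61544e-06 − (-0.00390625)) = 0.000325386.
Partial sum through k=1: 0.00744208.
Correction k=2: B_{4}/4! · (f^{(3)}(19) − f^{(3)}(4)) = −1/720 · (-1.34247e-07 − (-0.00732422)) = -1.01723e-05.

S_2 ≈ 0.00743191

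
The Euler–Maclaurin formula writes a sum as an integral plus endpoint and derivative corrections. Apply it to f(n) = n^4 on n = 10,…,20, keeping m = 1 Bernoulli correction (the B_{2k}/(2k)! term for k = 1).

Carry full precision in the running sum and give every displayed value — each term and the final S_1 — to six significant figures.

S_1 ≈ 707333

∫_10^20 x^4 dx evaluates to 620000.
Endpoint term: (f(10) + f(20))/2 = (10000.0 + 160000)/2 = 85000.0.
Running total after boundary: 705000.
k=1: B_{2}/(2)! × [f^{(1)}(20) − f^{(1)}(10)] = 1/12 × (32000.0 − 4000.00) = 2333.33.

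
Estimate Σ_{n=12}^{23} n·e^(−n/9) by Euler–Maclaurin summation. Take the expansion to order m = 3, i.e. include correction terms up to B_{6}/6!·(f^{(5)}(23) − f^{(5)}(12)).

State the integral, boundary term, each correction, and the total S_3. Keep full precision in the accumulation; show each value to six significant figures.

S_3 ≈ 29.9287

∫_12^23 x·e^(−x/9) dx evaluates to 27.4569.
½[f(12) + f(23)] = ½[3.16317 + 1.78593] = 2.47455.
So far: 29.9315.
Order-1 term: 1/12 · (-0.120787 − (-0.0878657)) = -0.00274348.
Running total after k=1: 29.9287.
Order-2 term: −1/720 · (0.000426058 − 0.00542381) = 6.94132e-06.
Running total after k=2: 29.9287.
Order-3 term: 1/30240 · (2.89299e-05 − 0.000147313) = -3.91480e-09.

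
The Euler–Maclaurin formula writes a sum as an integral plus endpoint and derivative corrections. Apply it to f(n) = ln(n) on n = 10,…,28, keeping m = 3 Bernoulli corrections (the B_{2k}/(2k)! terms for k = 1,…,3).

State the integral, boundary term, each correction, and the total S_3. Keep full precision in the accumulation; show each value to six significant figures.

S_3 ≈ 55.0879

Integral: ∫_10^28 ln(x) dx = 52.2759.
½[f(10) + f(28)] = ½[2.30259 + 3.33220] = 2.81739.
So far: 55.0933.
Order-1 term: 1/12 · (0.0357143 − 0.100000) = -0.00535714.
Partial sum through k=1: 55.0879.
Order-2 term: −1/720 · (9.11079e-05 − 0.00200000) = 2.65124e-06.
Partial sum through k=2: 55.0879.
Order-3 term: 1/30240 · (1.39451e-06 − 0.000240000) = -7.89039e-09.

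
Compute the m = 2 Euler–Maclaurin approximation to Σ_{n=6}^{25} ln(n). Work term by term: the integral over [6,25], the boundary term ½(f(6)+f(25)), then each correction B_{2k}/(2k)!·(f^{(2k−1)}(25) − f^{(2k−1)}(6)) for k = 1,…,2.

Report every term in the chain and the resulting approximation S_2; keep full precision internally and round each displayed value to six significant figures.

S_2 ≈ 53.2161

The integral term ∫_6^25 ln(x) dx = 50.7213.
Endpoint term: (f(6) + f(25))/2 = (1.79176 + 3.21888)/2 = 2.50532.
Integral + boundary = 53.2267.
k=1: B_{2}/(2)! × [f^{(1)}(25) − f^{(1)}(6)] = 1/12 × (0.0400000 − 0.166667) = -0.0105556.
After k=1: 53.2161.
k=2: B_{4}/(4)! × [f^{(3)}(25) − f^{(3)}(6)] = −1/720 × (0.000128000 − 0.00925926) = 1.26823e-05.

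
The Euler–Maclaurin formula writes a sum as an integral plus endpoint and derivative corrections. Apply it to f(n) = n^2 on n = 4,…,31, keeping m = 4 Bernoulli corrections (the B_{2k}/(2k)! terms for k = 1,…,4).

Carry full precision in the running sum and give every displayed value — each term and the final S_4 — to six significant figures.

S_4 ≈ 10402.0

∫_4^31 x^2 dx evaluates to 9909.00.
Endpoint term: (f(4) + f(31))/2 = (16.0000 + 961.000)/2 = 488.500.
Running total after boundary: 10397.5.
k=1: B_{2}/(2)! × [f^{(1)}(31) − f^{(1)}(4)] = 1/12 × (62.0000 − 8.00000) = 4.50000.
Running total after k=1: 10402.0.
k=2: B_{4}/(4)! × [f^{(3)}(31) − f^{(3)}(4)] = −1/720 × (0.00000 − 0.00000) = 0.00000.
Running total after k=2: 10402.0.
k=3: B_{6}/(6)! × [f^{(5)}(31) − f^{(5)}(4)] = 1/30240 × (0.00000 − 0.00000) = 0.00000.
Running total after k=3: 10402.0.
k=4: B_{8}/(8)! × [f^{(7)}(31) − f^{(7)}(4)] = −1/1209600 × (0.00000 − 0.00000) = 0.00000.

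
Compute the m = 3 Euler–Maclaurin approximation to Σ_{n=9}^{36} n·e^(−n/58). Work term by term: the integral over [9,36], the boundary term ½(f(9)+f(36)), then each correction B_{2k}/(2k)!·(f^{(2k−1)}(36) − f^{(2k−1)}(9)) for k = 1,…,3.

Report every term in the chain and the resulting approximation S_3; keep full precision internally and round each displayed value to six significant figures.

S_3 ≈ 410.091

Integral: ∫_9^36 x·e^(−x/58) dx = 396.605.
Endpoint term: (f(9) + f(36))/2 = (7.70641 + 19.3526)/2 = 13.5295.
So far: 410.134.
k=1: B_{2}/(2)! × [f^{(1)}(36) − f^{(1)}(9)] = 1/12 × (0.203907 − 0.723398) = -0.0432909.
Running total after k=1: 410.091.
k=2: B_{4}/(4)! × [f^{(3)}(36) − f^{(3)}(9)] = −1/720 × (0.000380218 − 0.000724118) = 4.77639e-07.
Running total after k=2: 410.091.
k=3: B_{6}/(6)! × [f^{(5)}(36) − f^{(5)}(9)] = 1/30240 × (2.08033e-07 − 3.66586e-07) = -5.24316e-12.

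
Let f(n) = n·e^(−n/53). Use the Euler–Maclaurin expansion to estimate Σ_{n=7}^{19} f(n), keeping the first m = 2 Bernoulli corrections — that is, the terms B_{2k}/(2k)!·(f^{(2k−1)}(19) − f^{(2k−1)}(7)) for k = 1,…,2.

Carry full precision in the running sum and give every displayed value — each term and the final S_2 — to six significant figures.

The integral term ∫_7^19 x·e^(−x/53) dx = 120.200.
½[f(7) + f(19)] = ½[6.13392 + 13.2759] = 9.70490.
Running total after boundary: 129.904.
Correction k=1: B_{2}/2! · (f^{(1)}(19) − f^{(1)}(7)) = 1/12 · (0.448242 − 0.760540) = -0.0260249.
Running total after k=1: 129.878.
Correction k=2: B_{4}/4! · (f^{(3)}(19) − f^{(3)}(7)) = −1/720 · (0.000657067 − 0.000894657) = 3.29985e-07.

S_2 ≈ 129.878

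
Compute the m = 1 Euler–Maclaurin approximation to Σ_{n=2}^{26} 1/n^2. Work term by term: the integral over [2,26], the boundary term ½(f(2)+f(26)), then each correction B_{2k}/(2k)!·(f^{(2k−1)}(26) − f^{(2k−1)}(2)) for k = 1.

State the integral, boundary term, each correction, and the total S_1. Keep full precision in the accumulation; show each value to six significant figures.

Integral: ∫_2^26 1/x^2 dx = 0.461538.
Boundary: ½(f(2) + f(26)) = ½(0.250000 + 0.00147929) = 0.125740.
Integral + boundary = 0.587278.
Order-1 term: 1/12 · (-0.000113792 − (-0.250000)) = 0.0208239.

S_1 ≈ 0.608102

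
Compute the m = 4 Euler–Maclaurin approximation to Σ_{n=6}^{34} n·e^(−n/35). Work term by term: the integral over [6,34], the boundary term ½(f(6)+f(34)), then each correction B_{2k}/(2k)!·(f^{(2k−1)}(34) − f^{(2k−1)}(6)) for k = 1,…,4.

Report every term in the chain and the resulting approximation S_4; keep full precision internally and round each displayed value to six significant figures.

S_4 ≈ 303.657

Integral: ∫_6^34 x·e^(−x/35) dx = 294.752.
Boundary: ½(f(6) + f(34)) = ½(5.05476 + 12.8704) = 8.96259.
Integral + boundary = 303.715.
Correction k=1: B_{2}/2! · (f^{(1)}(34) − f^{(1)}(6)) = 1/12 · (0.0108155 − 0.698039) = -0.0572686.
After k=1: 303.657.
Correction k=2: B_{4}/4! · (f^{(3)}(34) − f^{(3)}(6)) = −1/720 · (0.000626857 − 0.00194527) = 1.83113e-06.
After k=2: 303.657.
Correction k=3: B_{6}/6! · (f^{(5)}(34) − f^{(5)}(6)) = 1/30240 · (1.01623e-06 − 2.71079e-06) = -5.60370e-11.
After k=3: 303.657.
Correction k=4: B_{8}/8! · (f^{(7)}(34) − f^{(7)}(6)) = −1/1209600 · (1.24142e-09 − 3.12947e-09) = 1.56089e-15.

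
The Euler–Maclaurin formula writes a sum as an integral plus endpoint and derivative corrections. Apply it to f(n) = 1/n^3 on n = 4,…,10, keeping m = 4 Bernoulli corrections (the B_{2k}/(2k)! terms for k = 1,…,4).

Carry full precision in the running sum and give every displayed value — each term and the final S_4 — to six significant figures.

∫_4^10 1/x^3 dx evaluates to 0.0262500.
½[f(4) + f(10)] = ½[0.0156250 + 0.00100000] = 0.00831250.
So far: 0.0345625.
Correction k=1: B_{2}/2! · (f^{(1)}(10) − f^{(1)}(4)) = 1/12 · (-0.000300000 − (-0.0117188)) = 0.000951563.
After k=1: 0.0355141.
Correction k=2: B_{4}/4! · (f^{(3)}(10) − f^{(3)}(4)) = −1/720 · (-6.00000e-05 − (-0.0146484)) = -2.02617e-05.
After k=2: 0.0354938.
Correction k=3: B_{6}/6! · (f^{(5)}(10) − f^{(5)}(4)) = 1/30240 · (-2.52000e-05 − (-0.0384521)) = 1.27073e-06.
After k=3: 0.0354951.
Correction k=4: B_{8}/8! · (f^{(7)}(10) − f^{(7)}(4)) = −1/1209600 · (-1.81440e-05 − (-0.173035)) = -1.43036e-07.

S_4 ≈ 0.0354949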